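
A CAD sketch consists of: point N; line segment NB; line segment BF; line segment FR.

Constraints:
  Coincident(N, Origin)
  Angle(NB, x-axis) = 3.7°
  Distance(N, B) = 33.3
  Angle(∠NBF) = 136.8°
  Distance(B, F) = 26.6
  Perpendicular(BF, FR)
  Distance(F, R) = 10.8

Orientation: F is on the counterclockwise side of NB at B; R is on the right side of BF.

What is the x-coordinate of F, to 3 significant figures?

51.4

N is at the origin; NB runs at 3.7° with length 33.3, so B = 33.3·(cos 3.7°, sin 3.7°) = (33.2, 2.15). ∠NBF = 136.8°, so BF runs at 3.7° + (180° − 136.8°) = 46.9° from the x-axis; with |BF| = 26.6, F = B + 26.6·(cos 46.9°, sin 46.9°) = (51.4, 21.6). So F.x = 51.4.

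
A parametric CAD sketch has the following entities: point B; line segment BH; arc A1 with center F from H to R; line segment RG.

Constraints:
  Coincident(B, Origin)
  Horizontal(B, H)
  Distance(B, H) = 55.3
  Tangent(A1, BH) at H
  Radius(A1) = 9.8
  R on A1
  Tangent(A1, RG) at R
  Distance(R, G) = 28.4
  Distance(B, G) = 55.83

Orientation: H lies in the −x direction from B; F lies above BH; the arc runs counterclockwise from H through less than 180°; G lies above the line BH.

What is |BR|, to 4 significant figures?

46.38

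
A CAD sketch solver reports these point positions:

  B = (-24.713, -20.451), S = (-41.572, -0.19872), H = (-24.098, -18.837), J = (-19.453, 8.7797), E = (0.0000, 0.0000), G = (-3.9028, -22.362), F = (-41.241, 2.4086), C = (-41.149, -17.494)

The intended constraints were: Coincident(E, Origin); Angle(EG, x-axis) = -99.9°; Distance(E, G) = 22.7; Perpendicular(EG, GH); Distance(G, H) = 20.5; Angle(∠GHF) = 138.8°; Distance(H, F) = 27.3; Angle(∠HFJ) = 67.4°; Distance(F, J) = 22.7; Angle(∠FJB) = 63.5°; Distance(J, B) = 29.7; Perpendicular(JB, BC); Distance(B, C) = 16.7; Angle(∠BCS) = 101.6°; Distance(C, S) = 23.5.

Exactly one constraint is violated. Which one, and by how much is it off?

Distance(C, S) = 23.5 — off by 6.20.

E = (0.00, 0.00) ✓; EG at -99.90° ✓; |EG| = 22.70 ✓; ∠(EG, GH) = 90.00° ✓; |GH| = 20.50 ✓; ∠GHF = 138.8° ✓; |HF| = 27.30 ✓; ∠HFJ = 67.40° ✓; |FJ| = 22.70 ✓; ∠FJB = 63.50° ✓; |JB| = 29.70 ✓; ∠(JB, BC) = 90.00° ✓; |BC| = 16.70 ✓; ∠BCS = 101.6° ✓; |CS| = 17.30 ✗.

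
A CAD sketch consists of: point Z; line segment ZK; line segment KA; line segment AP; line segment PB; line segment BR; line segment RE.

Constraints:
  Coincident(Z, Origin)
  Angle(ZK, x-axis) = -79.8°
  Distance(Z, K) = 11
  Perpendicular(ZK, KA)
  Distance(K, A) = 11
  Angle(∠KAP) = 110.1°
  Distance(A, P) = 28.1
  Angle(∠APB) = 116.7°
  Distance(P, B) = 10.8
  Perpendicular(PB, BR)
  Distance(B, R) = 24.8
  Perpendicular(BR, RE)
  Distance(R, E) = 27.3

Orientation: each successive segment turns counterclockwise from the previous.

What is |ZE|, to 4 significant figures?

19.44

PB is perpendicular to BR, so BR runs at -126.6°; with |BR| = 24.8, R = (-5.852, 5.333). The perpendicularity gives RE at right angles to BR, so RE runs at -36.60°; with |RE| = 27.3, E = (16.07, -10.94). Then |ZE| = |E − Z| = 19.44.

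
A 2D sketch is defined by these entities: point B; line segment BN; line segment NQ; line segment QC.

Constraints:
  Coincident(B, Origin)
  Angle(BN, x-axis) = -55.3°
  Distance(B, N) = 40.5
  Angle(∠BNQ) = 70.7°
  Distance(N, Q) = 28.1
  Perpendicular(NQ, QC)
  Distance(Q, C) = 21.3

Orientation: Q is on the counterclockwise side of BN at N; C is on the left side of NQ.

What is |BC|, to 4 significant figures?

22.43

B is at the origin; BN runs at -55.3° with length 40.5, so N = 40.5·(cos -55.3°, sin -55.3°) = (23.06, -33.30). ∠BNQ = 70.7°, so NQ runs at -55.3° + (180° − 70.7°) = 54.00° from the x-axis; with |NQ| = 28.1, Q = N + 28.1·(cos 54.00°, sin 54.00°) = (39.57, -10.56). The perpendicularity gives QC at right angles to NQ; with |QC| = 21.3 on the left of NQ, C = Q + 21.3·(-0.8090, 0.5878) = (22.34, 1.956). Then |BC| = |C − B| = 22.43.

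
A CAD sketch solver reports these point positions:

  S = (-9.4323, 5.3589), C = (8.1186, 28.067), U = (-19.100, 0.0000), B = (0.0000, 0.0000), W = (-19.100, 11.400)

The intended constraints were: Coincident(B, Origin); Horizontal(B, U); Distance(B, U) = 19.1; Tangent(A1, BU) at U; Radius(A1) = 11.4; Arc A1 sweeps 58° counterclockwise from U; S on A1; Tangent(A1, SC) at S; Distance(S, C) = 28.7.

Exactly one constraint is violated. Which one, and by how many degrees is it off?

Tangent(A1, SC) at S — off by 5.70°.

B = (0.00, 0.00) ✓; B.y = 0.00, U.y = 0.00 ✓; |BU| = 19.10 ✓; ∠(WU, UB) = 90.00° ✓; |WU| = 11.40 ✓; bearing(W→S) − bearing(W→U) = 58.00° ✓; |WS| = 11.40 ✓; ∠(WS, SC) = 95.70° ✗; |SC| = 28.70 ✓.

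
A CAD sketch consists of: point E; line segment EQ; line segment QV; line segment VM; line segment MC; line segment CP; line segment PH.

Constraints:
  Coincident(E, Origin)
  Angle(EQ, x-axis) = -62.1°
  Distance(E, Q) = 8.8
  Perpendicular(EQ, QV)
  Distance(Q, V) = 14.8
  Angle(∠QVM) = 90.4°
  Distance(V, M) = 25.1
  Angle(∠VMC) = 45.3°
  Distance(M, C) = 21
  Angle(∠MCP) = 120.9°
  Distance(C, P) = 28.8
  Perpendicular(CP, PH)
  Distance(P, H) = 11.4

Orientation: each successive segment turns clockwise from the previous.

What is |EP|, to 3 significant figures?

27.2

E is at the origin; EQ runs at -62.1° with length 8.8, so Q = (4.12, -7.78). EQ ⟂ QV, so QV runs at -152°; with |QV| = 14.8, V = (-8.96, -14.7). ∠QVM = 90.4° gives VM at 118° from the x-axis; with |VM| = 25.1, M = (-20.9, 7.40). ∠VMC = 45.3° gives MC at -16.4° from the x-axis; with |MC| = 21.0, C = (-0.716, 1.47). ∠MCP = 120.9° gives CP at -75.5° from the x-axis; with |CP| = 28.8, P = (6.49, -26.4). Then |EP| = |P − E| = 27.2.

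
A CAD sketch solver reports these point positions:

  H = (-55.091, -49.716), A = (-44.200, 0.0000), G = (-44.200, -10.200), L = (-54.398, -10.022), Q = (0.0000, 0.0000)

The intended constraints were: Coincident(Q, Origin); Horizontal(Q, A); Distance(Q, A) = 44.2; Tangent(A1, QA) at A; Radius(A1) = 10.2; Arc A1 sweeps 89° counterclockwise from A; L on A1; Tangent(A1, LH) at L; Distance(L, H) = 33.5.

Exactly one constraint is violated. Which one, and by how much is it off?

Distance(L, H) = 33.5 — off by 6.20.

Q = (0.00, 0.00) ✓; Q.y = 0.00, A.y = 0.00 ✓; |QA| = 44.20 ✓; ∠(GA, AQ) = 90.00° ✓; |GA| = 10.20 ✓; bearing(G→L) − bearing(G→A) = 89.00° ✓; |GL| = 10.20 ✓; ∠(GL, LH) = 90.00° ✓; |LH| = 39.70 ✗.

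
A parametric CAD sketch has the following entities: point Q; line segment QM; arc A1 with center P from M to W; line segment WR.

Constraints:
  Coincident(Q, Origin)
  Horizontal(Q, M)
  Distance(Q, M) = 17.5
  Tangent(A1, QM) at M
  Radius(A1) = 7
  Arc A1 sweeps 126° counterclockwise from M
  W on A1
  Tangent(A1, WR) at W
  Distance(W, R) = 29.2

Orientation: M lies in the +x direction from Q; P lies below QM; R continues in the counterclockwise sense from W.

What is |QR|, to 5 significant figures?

45.252

On A1, M sits at bearing 90° from P; a 126° counterclockwise sweep puts W at bearing 216°, so W = P + 7.0·(cos 216°, sin 216°) = (11.837, -11.114). The tangent condition forces PW to be normal to WR, so WR runs along (−sin 216°, cos 216°); with |WR| = 29.2, R = (29.000, -34.738). Then |QR| = |R − Q| = 45.252.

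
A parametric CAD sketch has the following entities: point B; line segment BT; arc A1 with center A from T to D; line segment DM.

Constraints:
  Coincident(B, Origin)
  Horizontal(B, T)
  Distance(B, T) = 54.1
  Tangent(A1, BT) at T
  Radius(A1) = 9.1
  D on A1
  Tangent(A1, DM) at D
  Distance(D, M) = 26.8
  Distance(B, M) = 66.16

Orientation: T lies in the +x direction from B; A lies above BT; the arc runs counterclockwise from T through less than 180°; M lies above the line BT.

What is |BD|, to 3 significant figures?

63.9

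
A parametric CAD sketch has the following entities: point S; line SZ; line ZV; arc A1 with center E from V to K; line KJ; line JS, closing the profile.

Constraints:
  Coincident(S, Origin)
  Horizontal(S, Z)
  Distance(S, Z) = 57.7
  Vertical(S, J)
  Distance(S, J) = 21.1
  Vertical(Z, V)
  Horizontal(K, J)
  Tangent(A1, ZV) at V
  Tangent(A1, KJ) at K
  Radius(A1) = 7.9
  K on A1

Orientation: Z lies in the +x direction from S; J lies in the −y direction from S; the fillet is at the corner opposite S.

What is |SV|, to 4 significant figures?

59.19

S is at the origin; S and Z share the same y with |SZ| = 57.7 and Z on the +x side, so Z = (57.70, 0.000). SJ is vertical with |SJ| = 21.1 and J on the −y side, so J = (0.000, -21.10). The virtual corner opposite S is at (57.70, -21.10). A1 meets ZV tangentially, so EV is at right angles to ZV and the tangent condition forces EK to be normal to KJ, with radius 7.9, so the center E sits 7.9 in from both sides at E = (49.80, -13.20). That places the tangent points at V = (57.70, -13.20) on ZV and K = (49.80, -21.10) on KJ. Then |SV| = |V − S| = 59.19.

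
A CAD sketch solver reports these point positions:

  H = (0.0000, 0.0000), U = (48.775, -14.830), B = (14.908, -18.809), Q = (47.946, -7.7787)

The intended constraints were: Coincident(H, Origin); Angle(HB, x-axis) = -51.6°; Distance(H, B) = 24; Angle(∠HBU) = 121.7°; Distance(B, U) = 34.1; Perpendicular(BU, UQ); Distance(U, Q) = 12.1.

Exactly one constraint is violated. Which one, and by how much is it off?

Distance(U, Q) = 12.1 — off by 5.00.

H = (0.00, 0.00) ✓; HB at -51.60° ✓; |HB| = 24.00 ✓; ∠HBU = 121.7° ✓; |BU| = 34.10 ✓; ∠(BU, UQ) = 90.00° ✓; |UQ| = 7.100 ✗.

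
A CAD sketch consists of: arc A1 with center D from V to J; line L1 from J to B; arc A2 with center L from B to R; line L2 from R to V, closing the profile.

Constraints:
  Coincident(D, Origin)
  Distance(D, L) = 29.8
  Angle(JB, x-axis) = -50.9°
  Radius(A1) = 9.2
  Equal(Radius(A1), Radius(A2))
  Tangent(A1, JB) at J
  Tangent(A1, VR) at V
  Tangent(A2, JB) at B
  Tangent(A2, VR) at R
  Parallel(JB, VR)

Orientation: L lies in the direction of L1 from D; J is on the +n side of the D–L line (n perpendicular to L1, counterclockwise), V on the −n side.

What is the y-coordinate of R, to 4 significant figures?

-28.93

The slot axis is L1's direction at -50.9°, so u = (cos -50.9°, sin -50.9°) = (0.6307, -0.7760) and n = (−sin -50.9°, cos -50.9°) = (0.7760, 0.6307). D is at the origin and L lies 29.8 along u from D, so L = 29.8·u = (18.79, -23.13). Tangency of A1 to both parallel lines with radius 9.2 puts J and V at D ± 9.2·n: J = (7.140, 5.802), V = (-7.140, -5.802). Equal radii place B and R the same way about L: B = L + 9.2·n = (25.93, -17.32), R = L − 9.2·n = (11.65, -28.93). So R.y = -28.93.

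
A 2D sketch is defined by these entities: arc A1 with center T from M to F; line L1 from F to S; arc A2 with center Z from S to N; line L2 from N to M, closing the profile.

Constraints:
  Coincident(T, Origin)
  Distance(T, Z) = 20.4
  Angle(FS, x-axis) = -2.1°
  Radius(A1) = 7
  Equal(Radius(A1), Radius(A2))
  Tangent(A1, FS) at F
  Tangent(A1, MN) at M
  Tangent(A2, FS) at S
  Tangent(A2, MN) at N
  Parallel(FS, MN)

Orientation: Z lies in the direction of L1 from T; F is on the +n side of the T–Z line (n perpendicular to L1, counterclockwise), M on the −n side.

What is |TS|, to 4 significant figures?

21.57

The slot axis is L1's direction at -2.1°, so u = (cos -2.1°, sin -2.1°) = (0.9993, -0.03664) and n = (−sin -2.1°, cos -2.1°) = (0.03664, 0.9993). T is at the origin and Z lies 20.4 along u from T, so Z = 20.4·u = (20.39, -0.7475). Tangency of A1 to both parallel lines with radius 7.0 puts F and M at T ± 7.0·n: F = (0.2565, 6.995), M = (-0.2565, -6.995). Equal radii place S and N the same way about Z: S = Z + 7.0·n = (20.64, 6.248), N = Z − 7.0·n = (20.13, -7.743). Then |TS| = |S − T| = 21.57.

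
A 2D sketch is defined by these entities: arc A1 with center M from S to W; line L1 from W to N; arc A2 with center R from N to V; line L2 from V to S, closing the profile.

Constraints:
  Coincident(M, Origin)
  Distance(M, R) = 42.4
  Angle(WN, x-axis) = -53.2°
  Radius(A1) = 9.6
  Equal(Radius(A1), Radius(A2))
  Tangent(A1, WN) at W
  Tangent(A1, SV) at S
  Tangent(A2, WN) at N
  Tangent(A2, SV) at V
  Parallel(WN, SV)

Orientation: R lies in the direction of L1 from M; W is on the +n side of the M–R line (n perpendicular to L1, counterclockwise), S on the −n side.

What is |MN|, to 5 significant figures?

43.473

The slot axis is L1's direction at -53.2°, so u = (cos -53.2°, sin -53.2°) = (0.59902, -0.80073) and n = (−sin -53.2°, cos -53.2°) = (0.80073, 0.59902). M is at the origin and R lies 42.4 along u from M, so R = 42.4·u = (25.399, -33.951). Tangency of A1 to both parallel lines with radius 9.6 puts W and S at M ± 9.6·n: W = (7.6870, 5.7506), S = (-7.6870, -5.7506). Equal radii place N and V the same way about R: N = R + 9.6·n = (33.086, -28.200), V = R − 9.6·n = (17.712, -39.702). Then |MN| = |N − M| = 43.473.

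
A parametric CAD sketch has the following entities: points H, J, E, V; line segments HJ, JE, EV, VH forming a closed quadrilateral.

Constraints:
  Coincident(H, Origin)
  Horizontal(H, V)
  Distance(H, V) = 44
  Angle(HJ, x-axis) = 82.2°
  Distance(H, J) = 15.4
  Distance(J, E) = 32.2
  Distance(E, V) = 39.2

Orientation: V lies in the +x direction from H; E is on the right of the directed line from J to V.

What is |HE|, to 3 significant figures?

18.3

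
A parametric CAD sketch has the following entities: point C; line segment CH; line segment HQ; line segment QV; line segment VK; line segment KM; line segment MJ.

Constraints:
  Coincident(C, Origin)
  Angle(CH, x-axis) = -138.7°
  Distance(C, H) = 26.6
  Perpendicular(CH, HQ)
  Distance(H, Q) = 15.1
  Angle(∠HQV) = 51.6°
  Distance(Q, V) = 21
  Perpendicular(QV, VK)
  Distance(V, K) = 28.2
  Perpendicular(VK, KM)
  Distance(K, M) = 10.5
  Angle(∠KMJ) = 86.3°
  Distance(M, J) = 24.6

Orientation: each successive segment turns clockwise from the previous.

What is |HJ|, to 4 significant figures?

8.619

C is at the origin; CH runs at -138.7° with length 26.6, so H = (-19.98, -17.56). The perpendicularity gives HQ at right angles to CH, so HQ runs at 131.3°; with |HQ| = 15.1, Q = (-29.95, -6.212). ∠HQV = 51.6° gives QV at 2.900° from the x-axis; with |QV| = 21.0, V = (-8.977, -5.150). QV ⟂ VK, so VK runs at -87.10°; with |VK| = 28.2, K = (-7.550, -33.31). VK ⟂ KM, so KM runs at -177.1°; with |KM| = 10.5, M = (-18.04, -33.84). ∠KMJ = 86.3° gives MJ at 89.20° from the x-axis; with |MJ| = 24.6, J = (-17.69, -9.247). Then |HJ| = |J − H| = 8.619.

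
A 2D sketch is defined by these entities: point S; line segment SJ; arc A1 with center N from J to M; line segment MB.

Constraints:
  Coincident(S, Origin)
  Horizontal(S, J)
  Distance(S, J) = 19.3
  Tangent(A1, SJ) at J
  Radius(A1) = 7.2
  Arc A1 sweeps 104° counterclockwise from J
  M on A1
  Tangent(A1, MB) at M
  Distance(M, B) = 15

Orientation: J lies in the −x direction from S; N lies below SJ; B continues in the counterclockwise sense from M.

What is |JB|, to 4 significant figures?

23.73

On A1, J sits at bearing 90° from N; a 104° counterclockwise sweep puts M at bearing 194°, so M = N + 7.2·(cos 194°, sin 194°) = (-26.29, -8.942). Since A1 is tangent to MB there, NM ⟂ MB, so MB runs along (−sin 194°, cos 194°); with |MB| = 15.0, B = (-22.66, -23.50). Then |JB| = |B − J| = 23.73.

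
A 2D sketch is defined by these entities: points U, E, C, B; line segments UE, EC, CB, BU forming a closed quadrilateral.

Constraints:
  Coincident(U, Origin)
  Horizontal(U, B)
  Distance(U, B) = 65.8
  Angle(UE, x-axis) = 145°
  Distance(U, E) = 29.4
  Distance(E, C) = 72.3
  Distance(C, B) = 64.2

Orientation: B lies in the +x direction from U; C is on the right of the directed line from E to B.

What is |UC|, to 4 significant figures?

45.76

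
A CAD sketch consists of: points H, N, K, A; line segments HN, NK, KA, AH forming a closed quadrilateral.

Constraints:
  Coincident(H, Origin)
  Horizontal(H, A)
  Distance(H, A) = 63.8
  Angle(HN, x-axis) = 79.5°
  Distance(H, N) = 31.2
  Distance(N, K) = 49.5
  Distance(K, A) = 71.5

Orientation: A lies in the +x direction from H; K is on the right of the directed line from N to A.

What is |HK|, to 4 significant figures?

18.39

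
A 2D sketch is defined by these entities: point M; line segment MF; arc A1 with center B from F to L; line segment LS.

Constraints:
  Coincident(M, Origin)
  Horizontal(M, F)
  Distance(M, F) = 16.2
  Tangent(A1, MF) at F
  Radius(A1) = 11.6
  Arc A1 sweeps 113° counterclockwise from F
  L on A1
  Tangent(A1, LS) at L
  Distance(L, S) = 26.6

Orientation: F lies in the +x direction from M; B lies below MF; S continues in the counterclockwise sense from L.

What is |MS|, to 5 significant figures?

43.625

M is at the origin; MF is horizontal with |MF| = 16.2 and F on the +x side, so F = (16.200, 0.0000). Tangency of A1 to MF means the radius BF is perpendicular to MF, so B = F + (0, -11.6) = (16.200, -11.600). On A1, F sits at bearing 90° from B; a 113° counterclockwise sweep puts L at bearing 203°, so L = B + 11.6·(cos 203°, sin 203°) = (5.5221, -16.132). The tangent condition forces BL to be normal to LS, so LS runs along (−sin 203°, cos 203°); with |LS| = 26.6, S = (15.916, -40.618). Then |MS| = |S − M| = 43.625.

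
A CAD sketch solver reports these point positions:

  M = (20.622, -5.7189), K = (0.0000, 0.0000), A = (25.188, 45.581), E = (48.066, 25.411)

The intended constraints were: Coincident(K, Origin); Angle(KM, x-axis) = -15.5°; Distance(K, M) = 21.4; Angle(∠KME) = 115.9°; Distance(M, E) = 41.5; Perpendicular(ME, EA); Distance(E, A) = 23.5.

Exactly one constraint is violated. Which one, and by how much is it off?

Distance(E, A) = 23.5 — off by 7.00.

K = (0.00, 0.00) ✓; KM at -15.50° ✓; |KM| = 21.40 ✓; ∠KME = 115.9° ✓; |ME| = 41.50 ✓; ∠(ME, EA) = 90.00° ✓; |EA| = 30.50 ✗.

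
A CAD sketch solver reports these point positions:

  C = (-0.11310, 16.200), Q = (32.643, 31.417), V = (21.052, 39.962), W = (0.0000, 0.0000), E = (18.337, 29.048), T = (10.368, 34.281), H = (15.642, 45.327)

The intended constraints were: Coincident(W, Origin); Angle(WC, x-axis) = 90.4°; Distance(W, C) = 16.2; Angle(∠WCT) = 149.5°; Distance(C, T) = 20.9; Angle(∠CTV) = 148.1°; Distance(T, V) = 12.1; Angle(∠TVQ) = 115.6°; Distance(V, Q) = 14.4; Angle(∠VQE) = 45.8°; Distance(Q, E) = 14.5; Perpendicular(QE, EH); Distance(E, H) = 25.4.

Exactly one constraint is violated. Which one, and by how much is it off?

Distance(E, H) = 25.4 — off by 8.90.

W = (0.00, 0.00) ✓; WC at 90.40° ✓; |WC| = 16.20 ✓; ∠WCT = 149.5° ✓; |CT| = 20.90 ✓; ∠CTV = 148.1° ✓; |TV| = 12.10 ✓; ∠TVQ = 115.6° ✓; |VQ| = 14.40 ✓; ∠VQE = 45.80° ✓; |QE| = 14.50 ✓; ∠(QE, EH) = 90.00° ✓; |EH| = 16.50 ✗.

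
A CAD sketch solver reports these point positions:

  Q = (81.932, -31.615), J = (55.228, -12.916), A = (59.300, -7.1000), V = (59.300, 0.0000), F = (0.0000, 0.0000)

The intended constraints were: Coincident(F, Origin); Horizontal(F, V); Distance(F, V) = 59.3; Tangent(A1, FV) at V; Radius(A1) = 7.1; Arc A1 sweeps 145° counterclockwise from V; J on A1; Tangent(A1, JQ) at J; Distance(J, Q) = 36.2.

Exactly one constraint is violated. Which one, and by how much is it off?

Distance(J, Q) = 36.2 — off by 3.60.

F = (0.00, 0.00) ✓; F.y = 0.00, V.y = 0.00 ✓; |FV| = 59.30 ✓; ∠(AV, VF) = 90.00° ✓; |AV| = 7.100 ✓; bearing(A→J) − bearing(A→V) = 145.0° ✓; |AJ| = 7.100 ✓; ∠(AJ, JQ) = 90.00° ✓; |JQ| = 32.60 ✗.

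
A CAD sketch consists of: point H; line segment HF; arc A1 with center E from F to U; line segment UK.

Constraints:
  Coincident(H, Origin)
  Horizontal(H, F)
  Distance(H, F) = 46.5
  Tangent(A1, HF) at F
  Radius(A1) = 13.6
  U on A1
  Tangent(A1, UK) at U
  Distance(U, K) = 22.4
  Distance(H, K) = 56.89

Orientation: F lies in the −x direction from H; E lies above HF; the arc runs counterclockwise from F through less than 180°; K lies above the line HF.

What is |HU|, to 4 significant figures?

38.26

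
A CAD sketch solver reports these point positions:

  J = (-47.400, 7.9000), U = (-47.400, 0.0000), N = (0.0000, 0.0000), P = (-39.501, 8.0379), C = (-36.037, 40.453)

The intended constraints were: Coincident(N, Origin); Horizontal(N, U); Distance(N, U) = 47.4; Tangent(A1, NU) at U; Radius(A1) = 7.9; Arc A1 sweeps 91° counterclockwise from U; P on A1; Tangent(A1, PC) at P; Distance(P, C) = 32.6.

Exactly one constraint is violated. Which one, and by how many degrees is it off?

Tangent(A1, PC) at P — off by 7.10°.

N = (0.00, 0.00) ✓; N.y = 0.00, U.y = 0.00 ✓; |NU| = 47.40 ✓; ∠(JU, UN) = 90.00° ✓; |JU| = 7.900 ✓; bearing(J→P) − bearing(J→U) = 91.00° ✓; |JP| = 7.900 ✓; ∠(JP, PC) = 97.10° ✗; |PC| = 32.60 ✓.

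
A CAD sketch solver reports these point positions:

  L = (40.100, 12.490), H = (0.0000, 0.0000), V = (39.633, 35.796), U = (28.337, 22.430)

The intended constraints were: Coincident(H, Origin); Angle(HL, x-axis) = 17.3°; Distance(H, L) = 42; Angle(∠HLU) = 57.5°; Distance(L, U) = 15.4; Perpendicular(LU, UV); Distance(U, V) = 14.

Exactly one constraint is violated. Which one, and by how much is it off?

Distance(U, V) = 14 — off by 3.50.

H = (0.00, 0.00) ✓; HL at 17.30° ✓; |HL| = 42.00 ✓; ∠HLU = 57.50° ✓; |LU| = 15.40 ✓; ∠(LU, UV) = 90.00° ✓; |UV| = 17.50 ✗.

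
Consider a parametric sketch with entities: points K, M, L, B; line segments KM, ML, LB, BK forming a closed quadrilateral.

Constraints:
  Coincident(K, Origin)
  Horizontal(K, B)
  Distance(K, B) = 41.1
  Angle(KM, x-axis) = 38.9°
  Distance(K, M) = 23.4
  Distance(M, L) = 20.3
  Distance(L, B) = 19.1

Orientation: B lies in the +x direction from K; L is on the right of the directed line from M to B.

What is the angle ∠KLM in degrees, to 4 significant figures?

64.56°

K is at the origin; K and B share the same y with |KB| = 41.1 and B in +x, so B = (41.1, 0). KM runs at 38.9° with |KM| = 23.4, so M = (18.21, 14.69). L is determined by |ML| = 20.3 and |LB| = 19.1 together: it lies at the intersection of circle(M, 20.3) and circle(B, 19.1). With |MB| = 27.20, the foot of the radical line on MB is 14.47 from M and the perpendicular offset is √(20.3² − 14.47²) = 14.24. Taking the right-of-MB solution: L = (22.69, -5.104).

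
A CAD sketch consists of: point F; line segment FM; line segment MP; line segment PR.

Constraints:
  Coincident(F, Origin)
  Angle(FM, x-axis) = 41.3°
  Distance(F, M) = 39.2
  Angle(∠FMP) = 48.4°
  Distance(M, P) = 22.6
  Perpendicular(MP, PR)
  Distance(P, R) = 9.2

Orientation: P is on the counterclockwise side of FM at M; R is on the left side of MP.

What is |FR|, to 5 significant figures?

20.403

F is at the origin; FM runs at 41.3° with length 39.2, so M = 39.2·(cos 41.3°, sin 41.3°) = (29.450, 25.872). ∠FMP = 48.4°, so MP runs at 41.3° + (180° − 48.4°) = 172.90° from the x-axis; with |MP| = 22.6, P = M + 22.6·(cos 172.90°, sin 172.90°) = (7.0229, 28.665). MP ⟂ PR; with |PR| = 9.2 on the left of MP, R = P + 9.2·(-0.12360, -0.99233) = (5.8857, 19.536). Then |FR| = |R − F| = 20.403.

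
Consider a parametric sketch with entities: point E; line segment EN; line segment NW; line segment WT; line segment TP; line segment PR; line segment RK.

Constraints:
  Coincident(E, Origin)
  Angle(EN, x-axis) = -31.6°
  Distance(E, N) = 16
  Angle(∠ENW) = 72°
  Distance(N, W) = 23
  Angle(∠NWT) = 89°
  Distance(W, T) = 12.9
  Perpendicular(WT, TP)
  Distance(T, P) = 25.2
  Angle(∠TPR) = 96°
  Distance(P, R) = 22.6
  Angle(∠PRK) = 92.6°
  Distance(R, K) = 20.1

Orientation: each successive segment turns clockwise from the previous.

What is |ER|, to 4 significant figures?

26.94

WT is perpendicular to TP, so TP runs at 39.40°; with |TP| = 25.2, P = (7.397, 2.673). ∠TPR = 96.0° gives PR at -44.60° from the x-axis; with |PR| = 22.6, R = (23.49, -13.20). Then |ER| = |R − E| = 26.94.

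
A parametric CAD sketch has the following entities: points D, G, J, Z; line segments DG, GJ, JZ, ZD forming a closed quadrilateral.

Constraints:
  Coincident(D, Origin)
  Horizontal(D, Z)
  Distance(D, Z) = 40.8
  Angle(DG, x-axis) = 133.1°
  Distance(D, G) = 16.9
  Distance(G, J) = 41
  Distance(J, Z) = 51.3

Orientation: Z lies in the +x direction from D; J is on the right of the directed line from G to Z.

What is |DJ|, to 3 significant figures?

27.7

Checks: |GJ| = 41.00 ✓; |JZ| = 51.30 ✓.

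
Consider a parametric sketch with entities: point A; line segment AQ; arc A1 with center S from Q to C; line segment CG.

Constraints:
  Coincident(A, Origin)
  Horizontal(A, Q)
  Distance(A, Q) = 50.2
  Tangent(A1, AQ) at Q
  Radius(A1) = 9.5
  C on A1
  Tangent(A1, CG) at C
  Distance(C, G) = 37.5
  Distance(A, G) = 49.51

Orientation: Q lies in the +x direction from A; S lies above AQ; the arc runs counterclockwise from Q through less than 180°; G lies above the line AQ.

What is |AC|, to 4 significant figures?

58.78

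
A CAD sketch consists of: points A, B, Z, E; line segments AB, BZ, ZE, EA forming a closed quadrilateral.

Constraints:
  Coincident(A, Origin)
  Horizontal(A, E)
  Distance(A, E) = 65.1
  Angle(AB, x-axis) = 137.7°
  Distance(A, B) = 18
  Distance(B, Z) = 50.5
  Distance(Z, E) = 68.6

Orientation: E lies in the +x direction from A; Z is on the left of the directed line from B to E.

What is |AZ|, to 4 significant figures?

54.32

A is at the origin; AE is horizontal with |AE| = 65.1 and E in +x, so E = (65.1, 0). AB runs at 137.7° with |AB| = 18.0, so B = (-13.31, 12.11). Z is determined by |BZ| = 50.5 and |ZE| = 68.6 together: it lies at the intersection of circle(B, 50.5) and circle(E, 68.6). With |BE| = 79.34, the foot of the radical line on BE is 26.09 from B and the perpendicular offset is √(50.5² − 26.09²) = 43.24. Taking the left-of-BE solution: Z = (19.07, 50.86).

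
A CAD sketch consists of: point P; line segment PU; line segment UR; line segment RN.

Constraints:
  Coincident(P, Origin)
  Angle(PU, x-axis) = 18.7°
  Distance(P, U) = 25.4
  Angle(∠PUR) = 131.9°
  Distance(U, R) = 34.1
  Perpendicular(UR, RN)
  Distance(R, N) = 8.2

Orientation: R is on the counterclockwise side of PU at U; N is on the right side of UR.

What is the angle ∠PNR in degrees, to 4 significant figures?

62.04°

∠PUR = 131.9°, so UR runs at 18.7° + (180° − 131.9°) = 66.80° from the x-axis; with |UR| = 34.1, R = U + 34.1·(cos 66.80°, sin 66.80°) = (37.49, 39.49). UR ⟂ RN; with |RN| = 8.2 on the right of UR, N = R + 8.2·(0.9191, -0.3939) = (45.03, 36.26). Then cos ∠PNR = NP·NR / (|NP||NR|), giving 62.04°.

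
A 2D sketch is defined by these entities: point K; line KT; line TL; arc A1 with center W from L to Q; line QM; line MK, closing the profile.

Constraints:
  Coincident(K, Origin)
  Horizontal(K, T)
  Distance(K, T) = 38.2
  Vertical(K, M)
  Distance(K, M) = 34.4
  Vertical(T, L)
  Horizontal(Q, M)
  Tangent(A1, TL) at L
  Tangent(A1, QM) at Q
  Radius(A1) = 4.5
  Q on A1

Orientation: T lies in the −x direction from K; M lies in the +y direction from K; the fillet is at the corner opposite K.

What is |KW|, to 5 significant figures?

45.052

K is at the origin; K and T share the same y with |KT| = 38.2 and T on the −x side, so T = (-38.200, 0.0000). K and M share the same x with |KM| = 34.4 and M on the +y side, so M = (0.0000, 34.400). The virtual corner opposite K is at (-38.200, 34.400). A1 meets TL tangentially, so WL is at right angles to TL and tangency of A1 to QM means the radius WQ is perpendicular to QM, with radius 4.5, so the center W sits 4.5 in from both sides at W = (-33.700, 29.900). Then |KW| = |W − K| = 45.052.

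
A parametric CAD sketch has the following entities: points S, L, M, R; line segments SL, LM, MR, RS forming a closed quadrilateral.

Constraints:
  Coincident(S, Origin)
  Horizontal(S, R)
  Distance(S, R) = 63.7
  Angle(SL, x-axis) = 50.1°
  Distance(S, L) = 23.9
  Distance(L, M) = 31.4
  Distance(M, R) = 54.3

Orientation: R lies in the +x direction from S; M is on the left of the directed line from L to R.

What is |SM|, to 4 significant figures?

55.21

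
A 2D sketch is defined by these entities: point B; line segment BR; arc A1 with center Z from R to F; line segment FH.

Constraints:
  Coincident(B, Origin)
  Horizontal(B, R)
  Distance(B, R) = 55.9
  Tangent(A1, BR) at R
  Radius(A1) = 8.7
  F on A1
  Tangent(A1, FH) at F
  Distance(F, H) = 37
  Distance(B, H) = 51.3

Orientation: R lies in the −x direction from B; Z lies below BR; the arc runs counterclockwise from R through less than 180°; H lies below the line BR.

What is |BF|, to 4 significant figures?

63.38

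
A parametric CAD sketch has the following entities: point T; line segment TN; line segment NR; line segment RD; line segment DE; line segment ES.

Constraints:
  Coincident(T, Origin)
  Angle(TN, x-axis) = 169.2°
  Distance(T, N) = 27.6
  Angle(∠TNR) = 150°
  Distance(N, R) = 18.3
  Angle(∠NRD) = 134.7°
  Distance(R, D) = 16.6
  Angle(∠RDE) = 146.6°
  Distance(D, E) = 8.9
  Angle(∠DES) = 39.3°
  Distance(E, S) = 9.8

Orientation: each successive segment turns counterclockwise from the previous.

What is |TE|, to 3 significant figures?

56.0

T is at the origin; TN runs at 169.2° with length 27.6, so N = (-27.1, 5.17). ∠TNR = 150.0° gives NR at -161° from the x-axis; with |NR| = 18.3, R = (-44.4, -0.847). ∠NRD = 134.7° gives RD at -116° from the x-axis; with |RD| = 16.6, D = (-51.5, -15.8). ∠RDE = 146.6° gives DE at -82.1° from the x-axis; with |DE| = 8.9, E = (-50.3, -24.6). Then |TE| = |E − T| = 56.0.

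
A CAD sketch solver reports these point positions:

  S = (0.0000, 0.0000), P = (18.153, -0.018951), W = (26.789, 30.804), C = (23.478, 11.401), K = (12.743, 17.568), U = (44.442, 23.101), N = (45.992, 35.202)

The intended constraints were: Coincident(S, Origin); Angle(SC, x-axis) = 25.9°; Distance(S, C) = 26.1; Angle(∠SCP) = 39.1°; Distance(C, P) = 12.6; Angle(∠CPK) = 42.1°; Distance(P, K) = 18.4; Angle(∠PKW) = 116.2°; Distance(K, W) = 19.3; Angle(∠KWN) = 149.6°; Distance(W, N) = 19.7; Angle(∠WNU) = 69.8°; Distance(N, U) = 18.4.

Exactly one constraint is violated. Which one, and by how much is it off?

Distance(N, U) = 18.4 — off by 6.20.

S = (0.00, 0.00) ✓; SC at 25.90° ✓; |SC| = 26.10 ✓; ∠SCP = 39.10° ✓; |CP| = 12.60 ✓; ∠CPK = 42.10° ✓; |PK| = 18.40 ✓; ∠PKW = 116.2° ✓; |KW| = 19.30 ✓; ∠KWN = 149.6° ✓; |WN| = 19.70 ✓; ∠WNU = 69.80° ✓; |NU| = 12.20 ✗.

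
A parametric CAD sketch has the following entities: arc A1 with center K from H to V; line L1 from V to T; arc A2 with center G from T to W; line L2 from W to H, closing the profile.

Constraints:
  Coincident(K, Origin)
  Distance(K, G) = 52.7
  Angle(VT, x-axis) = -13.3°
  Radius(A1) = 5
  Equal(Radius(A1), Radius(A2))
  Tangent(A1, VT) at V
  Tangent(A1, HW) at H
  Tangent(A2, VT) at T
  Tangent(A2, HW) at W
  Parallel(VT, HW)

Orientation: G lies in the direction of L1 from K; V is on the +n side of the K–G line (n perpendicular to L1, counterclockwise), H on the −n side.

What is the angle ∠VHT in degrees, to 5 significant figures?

79.256°

The slot axis is L1's direction at -13.3°, so u = (cos -13.3°, sin -13.3°) = (0.97318, -0.23005) and n = (−sin -13.3°, cos -13.3°) = (0.23005, 0.97318). K is at the origin and G lies 52.7 along u from K, so G = 52.7·u = (51.287, -12.124). Tangency of A1 to both parallel lines with radius 5.0 puts V and H at K ± 5.0·n: V = (1.1502, 4.8659), H = (-1.1502, -4.8659). Equal radii place T and W the same way about G: T = G + 5.0·n = (52.437, -7.2577), W = G − 5.0·n = (50.136, -16.990). Then cos ∠VHT = HV·HT / (|HV||HT|), giving 79.256°.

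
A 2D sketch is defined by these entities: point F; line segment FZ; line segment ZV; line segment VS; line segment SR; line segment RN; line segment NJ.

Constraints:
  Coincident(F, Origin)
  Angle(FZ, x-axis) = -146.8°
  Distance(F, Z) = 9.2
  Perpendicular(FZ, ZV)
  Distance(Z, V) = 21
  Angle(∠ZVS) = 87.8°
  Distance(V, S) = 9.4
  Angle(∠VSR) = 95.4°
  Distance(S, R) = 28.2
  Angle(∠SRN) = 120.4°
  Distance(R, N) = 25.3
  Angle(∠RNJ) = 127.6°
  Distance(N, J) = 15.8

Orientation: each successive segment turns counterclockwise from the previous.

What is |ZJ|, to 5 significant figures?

29.966

∠SRN = 120.4° gives RN at 179.60° from the x-axis; with |RN| = 25.3, N = (-27.937, 7.4342). ∠RNJ = 127.6° gives NJ at -128.00° from the x-axis; with |NJ| = 15.8, J = (-37.664, -5.0164). Then |ZJ| = |J − Z| = 29.966.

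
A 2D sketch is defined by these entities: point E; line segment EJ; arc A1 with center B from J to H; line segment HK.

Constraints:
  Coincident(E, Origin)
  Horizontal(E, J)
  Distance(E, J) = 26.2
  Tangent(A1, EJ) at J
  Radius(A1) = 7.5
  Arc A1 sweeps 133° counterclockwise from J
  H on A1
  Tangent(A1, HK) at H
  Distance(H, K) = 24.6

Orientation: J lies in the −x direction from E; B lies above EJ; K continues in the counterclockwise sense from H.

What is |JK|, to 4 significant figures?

32.62

E is at the origin; EJ is horizontal with |EJ| = 26.2 and J on the −x side, so J = (-26.20, 0.000). The tangent condition forces BJ to be normal to EJ, so B = J + (0, 7.5) = (-26.20, 7.500). On A1, J sits at bearing -90° from B; a 133° counterclockwise sweep puts H at bearing 43°, so H = B + 7.5·(cos 43°, sin 43°) = (-20.71, 12.61). A1 meets HK tangentially, so BH is at right angles to HK, so HK runs along (−sin 43°, cos 43°); with |HK| = 24.6, K = (-37.49, 30.61). Then |JK| = |K − J| = 32.62.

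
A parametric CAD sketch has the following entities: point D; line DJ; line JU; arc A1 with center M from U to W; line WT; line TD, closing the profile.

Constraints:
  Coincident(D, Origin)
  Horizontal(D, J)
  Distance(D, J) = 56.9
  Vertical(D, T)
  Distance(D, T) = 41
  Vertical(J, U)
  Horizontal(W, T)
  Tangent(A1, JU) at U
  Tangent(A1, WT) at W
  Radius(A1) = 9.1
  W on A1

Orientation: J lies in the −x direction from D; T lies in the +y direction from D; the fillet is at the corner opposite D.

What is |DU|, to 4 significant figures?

65.23

D is at the origin; D and J share the same y with |DJ| = 56.9 and J on the −x side, so J = (-56.90, 0.000). D and T share the same x with |DT| = 41.0 and T on the +y side, so T = (0.000, 41.00). The virtual corner opposite D is at (-56.90, 41.00). The tangent condition forces MU to be normal to JU and since A1 is tangent to WT there, MW ⟂ WT, with radius 9.1, so the center M sits 9.1 in from both sides at M = (-47.80, 31.90). That places the tangent points at U = (-56.90, 31.90) on JU and W = (-47.80, 41.00) on WT. Then |DU| = |U − D| = 65.23.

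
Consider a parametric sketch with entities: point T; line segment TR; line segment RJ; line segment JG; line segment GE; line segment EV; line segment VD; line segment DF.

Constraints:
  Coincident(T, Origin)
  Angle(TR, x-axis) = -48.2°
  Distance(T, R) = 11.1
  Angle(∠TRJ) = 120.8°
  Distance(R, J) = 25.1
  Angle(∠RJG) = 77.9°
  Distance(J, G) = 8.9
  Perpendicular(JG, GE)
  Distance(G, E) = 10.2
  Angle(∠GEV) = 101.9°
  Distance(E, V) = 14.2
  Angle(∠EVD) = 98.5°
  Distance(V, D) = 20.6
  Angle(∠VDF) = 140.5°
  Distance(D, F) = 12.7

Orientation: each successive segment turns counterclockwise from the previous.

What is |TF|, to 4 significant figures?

52.04

T is at the origin; TR runs at -48.2° with length 11.1, so R = (7.399, -8.275). ∠TRJ = 120.8° gives RJ at 11.00° from the x-axis; with |RJ| = 25.1, J = (32.04, -3.485). ∠RJG = 77.9° gives JG at 113.1° from the x-axis; with |JG| = 8.9, G = (28.55, 4.701). JG is perpendicular to GE, so GE runs at -156.9°; with |GE| = 10.2, E = (19.16, 0.6991). ∠GEV = 101.9° gives EV at -78.80° from the x-axis; with |EV| = 14.2, V = (21.92, -13.23). ∠EVD = 98.5° gives VD at 2.700° from the x-axis; with |VD| = 20.6, D = (42.50, -12.26). ∠VDF = 140.5° gives DF at 42.20° from the x-axis; with |DF| = 12.7, F = (51.91, -3.729). Then |TF| = |F − T| = 52.04.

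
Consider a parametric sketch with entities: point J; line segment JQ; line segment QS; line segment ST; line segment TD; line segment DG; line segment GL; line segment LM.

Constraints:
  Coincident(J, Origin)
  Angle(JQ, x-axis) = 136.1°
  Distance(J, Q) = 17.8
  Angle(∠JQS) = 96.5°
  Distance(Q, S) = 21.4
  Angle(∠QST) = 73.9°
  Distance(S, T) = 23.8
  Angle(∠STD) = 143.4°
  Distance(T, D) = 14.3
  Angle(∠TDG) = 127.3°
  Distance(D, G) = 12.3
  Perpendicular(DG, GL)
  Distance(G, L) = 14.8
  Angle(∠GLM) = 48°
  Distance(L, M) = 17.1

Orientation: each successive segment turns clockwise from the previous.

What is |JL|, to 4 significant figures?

4.449

∠TDG = 127.3° gives DG at -142.8° from the x-axis; with |DG| = 12.3, G = (4.507, -11.53). DG ⟂ GL, so GL runs at 127.2°; with |GL| = 14.8, L = (-4.442, 0.2633). Then |JL| = |L − J| = 4.449.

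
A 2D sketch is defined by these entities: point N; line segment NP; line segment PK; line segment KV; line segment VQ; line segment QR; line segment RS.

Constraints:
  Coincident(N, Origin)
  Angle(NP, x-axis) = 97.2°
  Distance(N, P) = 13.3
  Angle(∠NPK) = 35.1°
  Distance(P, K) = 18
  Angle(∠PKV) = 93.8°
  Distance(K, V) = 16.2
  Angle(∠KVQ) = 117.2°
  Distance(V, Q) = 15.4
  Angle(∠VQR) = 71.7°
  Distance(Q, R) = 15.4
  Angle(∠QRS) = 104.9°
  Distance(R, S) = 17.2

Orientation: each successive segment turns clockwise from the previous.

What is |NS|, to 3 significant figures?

9.47

N is at the origin; NP runs at 97.2° with length 13.3, so P = (-1.67, 13.2). ∠NPK = 35.1° gives PK at -47.7° from the x-axis; with |PK| = 18.0, K = (10.4, -0.118). ∠PKV = 93.8° gives KV at -134° from the x-axis; with |KV| = 16.2, V = (-0.786, -11.8). ∠KVQ = 117.2° gives VQ at 163° from the x-axis; with |VQ| = 15.4, Q = (-15.5, -7.37). ∠VQR = 71.7° gives QR at 55.0° from the x-axis; with |QR| = 15.4, R = (-6.70, 5.25). ∠QRS = 104.9° gives RS at -20.1° from the x-axis; with |RS| = 17.2, S = (9.45, -0.662). Then |NS| = |S − N| = 9.47.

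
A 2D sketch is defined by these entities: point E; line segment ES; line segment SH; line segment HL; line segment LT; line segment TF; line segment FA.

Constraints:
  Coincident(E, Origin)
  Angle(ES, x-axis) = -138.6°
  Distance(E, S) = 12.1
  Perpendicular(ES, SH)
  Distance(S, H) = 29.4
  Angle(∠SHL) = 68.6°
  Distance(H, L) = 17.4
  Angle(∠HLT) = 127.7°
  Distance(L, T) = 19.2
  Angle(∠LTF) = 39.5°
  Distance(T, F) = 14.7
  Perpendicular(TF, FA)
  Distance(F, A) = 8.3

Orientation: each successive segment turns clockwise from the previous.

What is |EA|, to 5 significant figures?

19.851

E is at the origin; ES runs at -138.6° with length 12.1, so S = (-9.0763, -8.0019). ES is perpendicular to SH, so SH runs at 131.40°; with |SH| = 29.4, H = (-28.519, 14.051). ∠SHL = 68.6° gives HL at 20.000° from the x-axis; with |HL| = 17.4, L = (-12.168, 20.003). ∠HLT = 127.7° gives LT at -32.300° from the x-axis; with |LT| = 19.2, T = (4.0608, 9.7430). ∠LTF = 39.5° gives TF at -172.80° from the x-axis; with |TF| = 14.7, F = (-10.523, 7.9006). TF ⟂ FA, so FA runs at 97.200°; with |FA| = 8.3, A = (-11.564, 16.135). Then |EA| = |A − E| = 19.851.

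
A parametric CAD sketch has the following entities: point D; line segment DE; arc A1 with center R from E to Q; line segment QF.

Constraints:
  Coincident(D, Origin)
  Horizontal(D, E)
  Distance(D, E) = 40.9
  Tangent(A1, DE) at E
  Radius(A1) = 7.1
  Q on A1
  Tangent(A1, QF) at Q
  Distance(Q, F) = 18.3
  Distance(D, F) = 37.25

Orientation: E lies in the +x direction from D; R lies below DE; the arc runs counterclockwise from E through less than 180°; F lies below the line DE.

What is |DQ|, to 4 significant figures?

34.44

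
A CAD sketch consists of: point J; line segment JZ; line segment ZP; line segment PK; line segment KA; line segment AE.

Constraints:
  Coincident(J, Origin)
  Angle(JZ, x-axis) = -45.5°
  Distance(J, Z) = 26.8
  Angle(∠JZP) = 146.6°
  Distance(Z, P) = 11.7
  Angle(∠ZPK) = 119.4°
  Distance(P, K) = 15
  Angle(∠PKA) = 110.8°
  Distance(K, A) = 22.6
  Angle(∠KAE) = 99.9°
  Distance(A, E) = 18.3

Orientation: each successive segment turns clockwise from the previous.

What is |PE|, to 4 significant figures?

31.33

J is at the origin; JZ runs at -45.5° with length 26.8, so Z = (18.78, -19.12). ∠JZP = 146.6° gives ZP at -78.90° from the x-axis; with |ZP| = 11.7, P = (21.04, -30.60). ∠ZPK = 119.4° gives PK at -139.5° from the x-axis; with |PK| = 15.0, K = (9.631, -40.34). ∠PKA = 110.8° gives KA at 151.3° from the x-axis; with |KA| = 22.6, A = (-10.19, -29.48). ∠KAE = 99.9° gives AE at 71.20° from the x-axis; with |AE| = 18.3, E = (-4.295, -12.16). Then |PE| = |E − P| = 31.33.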